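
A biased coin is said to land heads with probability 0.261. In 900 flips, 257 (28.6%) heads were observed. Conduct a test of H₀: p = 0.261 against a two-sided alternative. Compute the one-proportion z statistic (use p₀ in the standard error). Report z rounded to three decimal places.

z = 1.677

p̂ = 257/900 ≈ 0.285556.
Under H₀, SE = √(0.261·0.739/900) = √(0.00021431) = 0.014639.
z = (0.285556 − 0.261)/0.014639 = 0.024556/0.014639 = 1.677.
p-value = 2·P(Z > 1.677) ≈ 0.0935.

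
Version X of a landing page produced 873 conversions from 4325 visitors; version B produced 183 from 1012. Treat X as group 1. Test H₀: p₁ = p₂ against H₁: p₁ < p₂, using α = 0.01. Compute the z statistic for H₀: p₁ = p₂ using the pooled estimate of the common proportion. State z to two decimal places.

z = 1.51

p̂₁ = 873/4325 ≈ 0.2018, p̂₂ = 183/1012 ≈ 0.1808.
Pooled p̂ = (873+183)/(4325+1012) = 1056/5337 = 0.1979.
SE = √(p̂(1−p̂)(1/n₁+1/n₂)) = √(0.1979·0.8021·0.00121936) = √(0.000193529) = 0.0139.
z = (0.2018 − 0.1808)/0.0139 = 0.0210/0.0139 = 1.51.
p-value = P(Z < 1.511) ≈ 0.9346; since p > α = 0.01, fail to reject H₀.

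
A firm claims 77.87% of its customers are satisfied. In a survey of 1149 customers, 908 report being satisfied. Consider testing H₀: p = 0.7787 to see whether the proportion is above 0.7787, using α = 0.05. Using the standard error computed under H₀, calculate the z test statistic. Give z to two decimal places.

z = 0.94

p̂ = 908/1149 ≈ 0.79025.
SE = √(p₀(1−p₀)/n) = √(0.17233/1149) = 0.01225.
z = (0.79025 − 0.7787)/0.01225 = 0.01155/0.01225 = 0.94.
p-value = P(Z > 0.943) ≈ 0.1728. With α = 0.05, fail to reject H₀.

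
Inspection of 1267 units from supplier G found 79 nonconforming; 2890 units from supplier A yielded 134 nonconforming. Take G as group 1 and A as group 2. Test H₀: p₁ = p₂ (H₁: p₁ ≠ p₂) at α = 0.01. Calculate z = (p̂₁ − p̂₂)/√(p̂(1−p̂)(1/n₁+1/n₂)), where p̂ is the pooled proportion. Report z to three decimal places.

z = 2.152

p̂₁ = 79/1267 ≈ 0.062352, p̂₂ = 134/2890 ≈ 0.046367.
Pooled p̂ = (79+134)/(1267+2890) = 213/4157 = 0.051239.
SE = √(0.0486135 × 0.00113529) = 0.007429.
z = (0.062352 − 0.046367)/0.007429 = 0.015985/0.007429 = 2.152.
p-value = 2·P(Z > 2.152) ≈ 0.0314, so at α = 0.01 we fail to reject H₀.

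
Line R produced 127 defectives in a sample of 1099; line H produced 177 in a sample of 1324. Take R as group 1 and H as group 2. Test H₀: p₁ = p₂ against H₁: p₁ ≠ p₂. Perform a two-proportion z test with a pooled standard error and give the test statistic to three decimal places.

p̂₁ = 127/1099 ≈ 0.11556, p̂₂ = 177/1324 ≈ 0.13369.
Pooled p̂ = (127+177)/(1099+1324) = 304/2423 = 0.12546.
SE = √(p̂(1−p̂)(1/n₁+1/n₂)) = √(0.12546·0.87454·0.00166521) = √(0.000182711) = 0.01352.
z = (0.11556 − 0.13369)/0.01352 = -0.01813/0.01352 = -1.341.
Two-sided p-value ≈ 2·Φ(−1.341) = 0.1799.

z = -1.341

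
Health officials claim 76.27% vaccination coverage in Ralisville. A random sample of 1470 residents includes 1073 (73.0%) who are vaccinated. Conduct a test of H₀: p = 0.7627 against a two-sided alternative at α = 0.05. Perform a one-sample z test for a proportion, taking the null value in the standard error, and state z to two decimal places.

z = -2.95

p̂ = 1073/1470 = 0.7299.
Under H₀, SE = √(0.7627·0.2373/1470) = √(0.000123122) = 0.0111.
z = (0.7299 − 0.7627)/0.0111 = -0.0328/0.0111 = -2.95.
Two-sided p-value ≈ 2·Φ(−2.953) = 0.0031; since p < α = 0.05, reject H₀.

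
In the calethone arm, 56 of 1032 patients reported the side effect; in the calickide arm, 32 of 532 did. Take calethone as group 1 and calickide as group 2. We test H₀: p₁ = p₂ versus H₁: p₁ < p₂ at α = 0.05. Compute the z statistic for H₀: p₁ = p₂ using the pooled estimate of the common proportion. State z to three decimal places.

z = -0.479

p̂₁ = 56/1032 = 0.05426, p̂₂ = 32/532 = 0.06015.
Pooled p̂ = (56+32)/(1032+532) = 88/1564 = 0.05627.
SE = √(0.0531001 × 0.00284869) = 0.01230.
z = (0.05426 − 0.06015)/0.01230 = -0.00589/0.01230 = -0.479.
p-value = P(Z < -0.479) ≈ 0.3161; since p > α = 0.05, fail to reject H₀.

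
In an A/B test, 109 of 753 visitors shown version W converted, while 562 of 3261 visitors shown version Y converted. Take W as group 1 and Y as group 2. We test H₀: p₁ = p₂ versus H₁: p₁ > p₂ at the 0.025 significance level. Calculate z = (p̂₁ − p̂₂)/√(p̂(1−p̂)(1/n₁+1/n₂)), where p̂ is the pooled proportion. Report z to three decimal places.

z = -1.829

p̂₁ = 109/753 ≈ 0.144754, p̂₂ = 562/3261 ≈ 0.172340.
Pooled p̂ = (109+562)/(753+3261) = 671/4014 = 0.167165.
SE = √(p̂(1−p̂)(1/n₁+1/n₂)) = √(0.167165·0.832835·0.00163468) = √(0.000227581) = 0.015086.
z = (0.144754 − 0.172340)/0.015086 = -0.027586/0.015086 = -1.829.
p-value = P(Z > -1.829) ≈ 0.9663. With α = 0.025, fail to reject H₀.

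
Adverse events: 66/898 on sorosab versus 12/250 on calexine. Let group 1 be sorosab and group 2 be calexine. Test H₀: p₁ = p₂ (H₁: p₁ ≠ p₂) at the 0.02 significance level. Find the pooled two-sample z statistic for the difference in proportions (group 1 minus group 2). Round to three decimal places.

z = 1.417

p̂₁ = 66/898 ≈ 0.07350, p̂₂ = 12/250 ≈ 0.04800.
Pooled p̂ = (66+12)/(898+250) = 78/1148 = 0.06794.
SE = √(0.0633278 × 0.00511359) = 0.01800.
z = (0.07350 − 0.04800)/0.01800 = 0.02550/0.01800 = 1.417.
p-value = 2·P(Z > 1.417) ≈ 0.1565. With α = 0.02, fail to reject H₀.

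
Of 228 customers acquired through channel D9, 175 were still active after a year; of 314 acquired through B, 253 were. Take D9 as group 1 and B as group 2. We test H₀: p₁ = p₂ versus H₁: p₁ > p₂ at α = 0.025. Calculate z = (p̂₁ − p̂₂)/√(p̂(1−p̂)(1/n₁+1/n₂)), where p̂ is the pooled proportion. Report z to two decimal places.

z = -1.08

p̂₁ = 175/228 = 0.7675, p̂₂ = 253/314 = 0.8057.
Pooled p̂ = (175+253)/(228+314) = 428/542 = 0.7897.
SE = √(p̂(1−p̂)(1/n₁+1/n₂)) = √(0.7897·0.2103·0.00757068) = √(0.00125743) = 0.0355.
z = (0.7675 − 0.8057)/0.0355 = -0.0382/0.0355 = -1.08.
p-value = P(Z > -1.077) ≈ 0.8592. With α = 0.025, fail to reject H₀.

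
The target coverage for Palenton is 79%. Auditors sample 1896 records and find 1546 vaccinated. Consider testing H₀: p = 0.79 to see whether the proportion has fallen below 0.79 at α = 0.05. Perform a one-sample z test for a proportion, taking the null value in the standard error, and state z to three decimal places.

z = 2.715

p̂ = 1546/1896 = 0.8154008.
SE = √(p₀(1−p₀)/n) = √(0.1659/1896) = 0.0093541.
z = (0.8154008 − 0.79)/0.0093541 = 0.0254008/0.0093541 = 2.715.
p-value = P(Z < 2.715) ≈ 0.9967, so at α = 0.05 we fail to reject H₀.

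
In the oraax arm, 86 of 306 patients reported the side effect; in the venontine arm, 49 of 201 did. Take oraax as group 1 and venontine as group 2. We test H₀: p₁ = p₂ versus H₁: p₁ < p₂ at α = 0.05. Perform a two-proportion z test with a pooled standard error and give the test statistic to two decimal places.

z = 0.93

p̂₁ = 86/306 ≈ 0.2810, p̂₂ = 49/201 ≈ 0.2438.
Pooled p̂ = (86+49)/(306+201) = 135/507 = 0.2663.
SE = √(0.195371 × 0.0082431) = 0.0401.
z = (0.2810 − 0.2438)/0.0401 = 0.0372/0.0401 = 0.93.
p-value = P(Z < 0.929) ≈ 0.8234, so at α = 0.05 we fail to reject H₀.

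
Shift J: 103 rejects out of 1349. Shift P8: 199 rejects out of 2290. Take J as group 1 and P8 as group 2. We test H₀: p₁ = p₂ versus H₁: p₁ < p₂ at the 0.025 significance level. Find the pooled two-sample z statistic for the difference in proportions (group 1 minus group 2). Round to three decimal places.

z = -1.114

p̂₁ = 103/1349 ≈ 0.07635, p̂₂ = 199/2290 ≈ 0.08690.
Pooled p̂ = (103+199)/(1349+2290) = 302/3639 = 0.08299.
SE = √(0.0761025 × 0.00117797) = 0.00947.
z = (0.07635 − 0.08690)/0.00947 = -0.01055/0.00947 = -1.114.
p-value = P(Z < -1.114) ≈ 0.1327; since p > α = 0.025, fail to reject H₀.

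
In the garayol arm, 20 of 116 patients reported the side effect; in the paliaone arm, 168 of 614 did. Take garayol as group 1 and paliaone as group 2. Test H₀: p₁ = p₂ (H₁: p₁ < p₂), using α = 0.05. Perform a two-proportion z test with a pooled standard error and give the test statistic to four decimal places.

z = -2.2860

p̂₁ = 20/116 = 0.1724138, p̂₂ = 168/614 = 0.2736156.
Pooled p̂ = (20+168)/(116+614) = 188/730 = 0.2575342.
SE = √(p̂(1−p̂)(1/n₁+1/n₂)) = √(0.2575342·0.7424658·0.0102494) = √(0.00195978) = 0.0442694.
z = (0.1724138 − 0.2736156)/0.0442694 = -0.1012018/0.0442694 = -2.2860.
p-value = P(Z < -2.286) ≈ 0.0111; since p < α = 0.05, reject H₀.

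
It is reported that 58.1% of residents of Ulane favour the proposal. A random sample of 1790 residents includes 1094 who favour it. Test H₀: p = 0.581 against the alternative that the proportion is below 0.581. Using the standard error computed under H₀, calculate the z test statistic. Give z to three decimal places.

z = 2.587

p̂ = 1094/1790 ≈ 0.61117.
Standard error under H₀: √(0.581×0.419/1790) = 0.01166.
z = (0.61117 − 0.581)/0.01166 = 0.03017/0.01166 = 2.587.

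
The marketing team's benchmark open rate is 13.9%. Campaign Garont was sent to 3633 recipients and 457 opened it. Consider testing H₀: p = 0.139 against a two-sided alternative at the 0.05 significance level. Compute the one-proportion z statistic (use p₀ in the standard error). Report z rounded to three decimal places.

p̂ = 457/3633 ≈ 0.12579.
Under H₀, SE = √(0.139·0.861/3633) = √(3.29422e-05) = 0.00574.
z = (0.12579 − 0.139)/0.00574 = -0.01321/0.00574 = -2.301.
p-value = 2·P(Z > 2.301) ≈ 0.0214, so at α = 0.05 we reject H₀.

z = -2.301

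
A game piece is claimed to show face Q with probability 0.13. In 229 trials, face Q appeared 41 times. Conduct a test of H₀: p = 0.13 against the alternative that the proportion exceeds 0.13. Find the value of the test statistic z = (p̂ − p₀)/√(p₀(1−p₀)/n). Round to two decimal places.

p̂ = 41/229 = 0.1790.
SE = √(p₀(1−p₀)/n) = √(0.1131/229) = 0.0222.
z = (0.1790 − 0.13)/0.0222 = 0.0490/0.0222 = 2.21.
p-value = P(Z > 2.207) ≈ 0.0137.

z = 2.21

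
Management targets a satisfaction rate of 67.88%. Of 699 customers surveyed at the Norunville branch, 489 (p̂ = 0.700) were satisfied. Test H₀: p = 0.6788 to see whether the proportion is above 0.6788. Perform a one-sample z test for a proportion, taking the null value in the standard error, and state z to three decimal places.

z = 1.176

p̂ = 489/699 ≈ 0.69957.
Under H₀, SE = √(0.6788·0.3212/699) = √(0.000311918) = 0.01766.
z = (0.69957 − 0.6788)/0.01766 = 0.02077/0.01766 = 1.176.
p-value = P(Z > 1.176) ≈ 0.1198.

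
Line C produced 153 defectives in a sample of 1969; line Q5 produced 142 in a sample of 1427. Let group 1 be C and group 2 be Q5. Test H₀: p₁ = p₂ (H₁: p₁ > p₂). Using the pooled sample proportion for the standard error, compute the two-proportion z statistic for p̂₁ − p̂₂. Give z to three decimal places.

z = -2.227

p̂₁ = 153/1969 = 0.077704, p̂₂ = 142/1427 = 0.099509.
Pooled p̂ = (153+142)/(1969+1427) = 295/3396 = 0.086867.
SE = √(0.079321 × 0.00120864) = 0.009791.
z = (0.077704 − 0.099509)/0.009791 = -0.021805/0.009791 = -2.227.
p-value = P(Z > -2.227) ≈ 0.9870.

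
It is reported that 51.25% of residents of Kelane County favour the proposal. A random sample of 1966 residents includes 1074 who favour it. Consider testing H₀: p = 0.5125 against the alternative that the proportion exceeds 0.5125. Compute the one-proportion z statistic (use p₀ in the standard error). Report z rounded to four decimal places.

z = 2.9971

p̂ = 1074/1966 ≈ 0.5462869.
Standard error under H₀: √(0.5125×0.4875/1966) = 0.0112731.
z = (0.5462869 − 0.5125)/0.0112731 = 0.0337869/0.0112731 = 2.9971.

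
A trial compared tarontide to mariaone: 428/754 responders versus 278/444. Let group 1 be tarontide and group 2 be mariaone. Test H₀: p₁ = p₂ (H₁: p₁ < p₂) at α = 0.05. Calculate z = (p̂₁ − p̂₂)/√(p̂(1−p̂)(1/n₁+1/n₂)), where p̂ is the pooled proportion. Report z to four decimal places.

p̂₁ = 428/754 = 0.567639, p̂₂ = 278/444 = 0.626126.
Pooled p̂ = (428+278)/(754+444) = 706/1198 = 0.589316.
SE = √(0.242023 × 0.00357851) = 0.029429.
z = (0.567639 − 0.626126)/0.029429 = -0.058487/0.029429 = -1.9874.
p-value = P(Z < -1.987) ≈ 0.0234. With α = 0.05, reject H₀.

z = -1.9874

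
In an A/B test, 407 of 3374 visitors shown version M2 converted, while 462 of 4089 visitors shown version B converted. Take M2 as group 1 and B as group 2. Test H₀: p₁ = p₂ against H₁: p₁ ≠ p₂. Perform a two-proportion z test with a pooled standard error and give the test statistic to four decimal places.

p̂₁ = 407/3374 = 0.120628, p̂₂ = 462/4089 = 0.112986.
Pooled p̂ = (407+462)/(3374+4089) = 869/7463 = 0.116441.
SE = √(p̂(1−p̂)(1/n₁+1/n₂)) = √(0.116441·0.883559·0.000540943) = √(5.56536e-05) = 0.007460.
z = (0.120628 − 0.112986)/0.007460 = 0.007642/0.007460 = 1.0244.
Two-sided p-value ≈ 2·Φ(−1.024) = 0.3056.

z = 1.0244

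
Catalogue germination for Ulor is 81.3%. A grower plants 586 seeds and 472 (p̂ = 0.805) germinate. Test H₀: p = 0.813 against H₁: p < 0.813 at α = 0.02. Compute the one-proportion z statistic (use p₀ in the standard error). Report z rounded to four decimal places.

p̂ = 472/586 ≈ 0.805461.
SE = √(p₀(1−p₀)/n) = √(0.15203/586) = 0.016107.
z = (0.805461 − 0.813)/0.016107 = -0.007539/0.016107 = -0.4681.
p-value = P(Z < -0.468) ≈ 0.3199. With α = 0.02, fail to reject H₀.

z = -0.4681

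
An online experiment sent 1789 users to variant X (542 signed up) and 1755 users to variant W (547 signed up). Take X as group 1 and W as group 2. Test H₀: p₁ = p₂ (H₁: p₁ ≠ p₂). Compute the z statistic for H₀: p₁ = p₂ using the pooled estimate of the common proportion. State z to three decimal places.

z = -0.562

p̂₁ = 542/1789 = 0.302963, p̂₂ = 547/1755 = 0.311681.
Pooled p̂ = (542+547)/(1789+1755) = 1089/3544 = 0.307280.
SE = √(p̂(1−p̂)(1/n₁+1/n₂)) = √(0.307280·0.692720·0.00112877) = √(0.000240269) = 0.015501.
z = (0.302963 − 0.311681)/0.015501 = -0.008718/0.015501 = -0.562.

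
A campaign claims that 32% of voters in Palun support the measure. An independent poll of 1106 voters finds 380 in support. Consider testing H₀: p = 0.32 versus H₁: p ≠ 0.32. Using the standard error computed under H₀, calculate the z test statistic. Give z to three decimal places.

z = 1.681

p̂ = 380/1106 = 0.34358.
SE = √(p₀(1−p₀)/n) = √(0.2176/1106) = 0.01403.
z = (0.34358 − 0.32)/0.01403 = 0.02358/0.01403 = 1.681.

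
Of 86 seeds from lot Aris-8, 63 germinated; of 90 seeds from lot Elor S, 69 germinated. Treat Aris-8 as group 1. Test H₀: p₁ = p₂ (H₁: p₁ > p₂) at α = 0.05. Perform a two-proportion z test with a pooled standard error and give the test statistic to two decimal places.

z = -0.52

p̂₁ = 63/86 ≈ 0.7326, p̂₂ = 69/90 ≈ 0.7667.
Pooled p̂ = (63+69)/(86+90) = 132/176 = 0.7500.
SE = √(p̂(1−p̂)(1/n₁+1/n₂)) = √(0.7500·0.2500·0.022739) = √(0.00426357) = 0.0653.
z = (0.7326 − 0.7667)/0.0653 = -0.0341/0.0653 = -0.52.
p-value = P(Z > -0.522) ≈ 0.6993, so at α = 0.05 we fail to reject H₀.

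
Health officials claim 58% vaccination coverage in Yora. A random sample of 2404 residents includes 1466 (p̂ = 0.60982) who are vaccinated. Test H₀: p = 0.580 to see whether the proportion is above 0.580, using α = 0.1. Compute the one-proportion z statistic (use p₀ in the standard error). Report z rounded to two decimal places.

p̂ = 1466/2404 ≈ 0.60982.
Standard error under H₀: √(0.58×0.42/2404) = 0.01007.
z = (0.60982 − 0.58)/0.01007 = 0.02982/0.01007 = 2.96.
p-value = P(Z > 2.962) ≈ 0.0015, so at α = 0.1 we reject H₀.

z = 2.96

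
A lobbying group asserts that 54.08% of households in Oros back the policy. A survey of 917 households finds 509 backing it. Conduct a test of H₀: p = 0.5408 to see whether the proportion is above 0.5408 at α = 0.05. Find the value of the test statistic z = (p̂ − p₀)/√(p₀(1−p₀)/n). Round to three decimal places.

p̂ = 509/917 = 0.55507.
Under H₀, SE = √(0.5408·0.4592/917) = √(0.000270813) = 0.01646.
z = (0.55507 − 0.5408)/0.01646 = 0.01427/0.01646 = 0.867.
p-value = P(Z > 0.867) ≈ 0.1929; since p > α = 0.05, fail to reject H₀.

z = 0.867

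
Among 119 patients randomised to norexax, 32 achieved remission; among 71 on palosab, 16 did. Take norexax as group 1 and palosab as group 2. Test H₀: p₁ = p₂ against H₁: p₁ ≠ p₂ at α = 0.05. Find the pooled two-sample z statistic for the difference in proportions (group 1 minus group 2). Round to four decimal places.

z = 0.6684

p̂₁ = 32/119 ≈ 0.268908, p̂₂ = 16/71 ≈ 0.225352.
Pooled p̂ = (32+16)/(119+71) = 48/190 = 0.252632.
SE = √(0.188809 × 0.0224879) = 0.065161.
z = (0.268908 − 0.225352)/0.065161 = 0.043556/0.065161 = 0.6684.
Two-sided p-value ≈ 2·Φ(−0.668) = 0.5039; since p > α = 0.05, fail to reject H₀.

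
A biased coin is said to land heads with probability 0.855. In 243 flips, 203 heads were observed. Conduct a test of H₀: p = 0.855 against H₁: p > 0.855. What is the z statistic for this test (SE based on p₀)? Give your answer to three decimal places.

z = -0.868

p̂ = 203/243 = 0.83539.
SE = √(p₀(1−p₀)/n) = √(0.12398/243) = 0.02259.
z = (0.83539 − 0.855)/0.02259 = -0.01961/0.02259 = -0.868.
p-value = P(Z > -0.868) ≈ 0.8073.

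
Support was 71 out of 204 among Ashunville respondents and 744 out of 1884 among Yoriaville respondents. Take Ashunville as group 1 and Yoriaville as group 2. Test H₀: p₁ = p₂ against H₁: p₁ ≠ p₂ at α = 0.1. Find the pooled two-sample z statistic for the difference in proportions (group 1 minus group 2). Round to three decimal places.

p̂₁ = 71/204 = 0.34804, p̂₂ = 744/1884 = 0.39490.
Pooled p̂ = (71+744)/(204+1884) = 815/2088 = 0.39033.
SE = √(p̂(1−p̂)(1/n₁+1/n₂)) = √(0.39033·0.60967·0.00543275) = √(0.00129284) = 0.03596.
z = (0.34804 − 0.39490)/0.03596 = -0.04686/0.03596 = -1.303.
Two-sided p-value ≈ 2·Φ(−1.303) = 0.1924. With α = 0.1, fail to reject H₀.

z = -1.303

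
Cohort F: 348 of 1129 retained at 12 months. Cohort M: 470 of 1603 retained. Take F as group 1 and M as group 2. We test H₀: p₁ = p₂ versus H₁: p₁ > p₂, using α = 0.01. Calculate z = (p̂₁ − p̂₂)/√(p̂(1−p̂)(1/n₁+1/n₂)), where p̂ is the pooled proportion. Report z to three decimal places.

z = 0.845

p̂₁ = 348/1129 ≈ 0.30824, p̂₂ = 470/1603 ≈ 0.29320.
Pooled p̂ = (348+470)/(1129+1603) = 818/2732 = 0.29941.
SE = √(0.209765 × 0.00150957) = 0.01779.
z = (0.30824 − 0.29320)/0.01779 = 0.01504/0.01779 = 0.845.
p-value = P(Z > 0.845) ≈ 0.1990. With α = 0.01, fail to reject H₀.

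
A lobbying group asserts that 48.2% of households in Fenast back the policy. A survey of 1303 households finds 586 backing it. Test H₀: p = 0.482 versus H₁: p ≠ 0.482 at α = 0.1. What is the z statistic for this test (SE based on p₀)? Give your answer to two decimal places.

p̂ = 586/1303 = 0.44973.
Standard error under H₀: √(0.482×0.518/1303) = 0.01384.
z = (0.44973 − 0.482)/0.01384 = -0.03227/0.01384 = -2.33.
Two-sided p-value ≈ 2·Φ(−2.331) = 0.0197, so at α = 0.1 we reject H₀.

z = -2.33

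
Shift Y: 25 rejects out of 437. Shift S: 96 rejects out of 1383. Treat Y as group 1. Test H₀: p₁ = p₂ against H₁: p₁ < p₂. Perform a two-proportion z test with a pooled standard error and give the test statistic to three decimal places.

p̂₁ = 25/437 ≈ 0.057208, p̂₂ = 96/1383 ≈ 0.069414.
Pooled p̂ = (25+96)/(437+1383) = 121/1820 = 0.066484.
SE = √(p̂(1−p̂)(1/n₁+1/n₂)) = √(0.066484·0.933516·0.0030114) = √(0.000186898) = 0.013671.
z = (0.057208 − 0.069414)/0.013671 = -0.012206/0.013671 = -0.893.

z = -0.893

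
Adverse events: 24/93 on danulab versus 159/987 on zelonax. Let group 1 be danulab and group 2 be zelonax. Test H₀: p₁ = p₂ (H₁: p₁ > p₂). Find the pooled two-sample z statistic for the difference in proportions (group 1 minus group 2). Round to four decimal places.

z = 2.3830

p̂₁ = 24/93 ≈ 0.258065, p̂₂ = 159/987 ≈ 0.161094.
Pooled p̂ = (24+159)/(93+987) = 183/1080 = 0.169444.
SE = √(0.140733 × 0.0117659) = 0.040692.
z = (0.258065 − 0.161094)/0.040692 = 0.096971/0.040692 = 2.3830.
p-value = P(Z > 2.383) ≈ 0.0086.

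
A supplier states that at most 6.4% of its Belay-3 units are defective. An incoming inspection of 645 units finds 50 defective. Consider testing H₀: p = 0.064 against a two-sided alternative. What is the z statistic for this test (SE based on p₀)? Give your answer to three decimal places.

z = 1.403

p̂ = 50/645 = 0.077519.
Under H₀, SE = √(0.064·0.936/645) = √(9.28744e-05) = 0.009637.
z = (0.077519 − 0.064)/0.009637 = 0.013519/0.009637 = 1.403.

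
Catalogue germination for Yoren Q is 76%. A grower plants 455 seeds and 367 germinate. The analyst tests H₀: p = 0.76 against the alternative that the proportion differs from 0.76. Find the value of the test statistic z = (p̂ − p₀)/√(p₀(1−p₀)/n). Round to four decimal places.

z = 2.3271

p̂ = 367/455 ≈ 0.806593.
Under H₀, SE = √(0.76·0.24/455) = √(0.000400879) = 0.020022.
z = (0.806593 − 0.76)/0.020022 = 0.046593/0.020022 = 2.3271.
p-value = 2·P(Z > 2.327) ≈ 0.0200.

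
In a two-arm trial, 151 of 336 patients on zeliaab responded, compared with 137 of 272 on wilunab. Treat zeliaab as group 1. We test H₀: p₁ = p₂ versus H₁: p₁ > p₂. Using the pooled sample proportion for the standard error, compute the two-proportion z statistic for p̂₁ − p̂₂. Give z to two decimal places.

z = -1.33

p̂₁ = 151/336 = 0.4494, p̂₂ = 137/272 = 0.5037.
Pooled p̂ = (151+137)/(336+272) = 288/608 = 0.4737.
SE = √(0.249307 × 0.00665266) = 0.0407.
z = (0.4494 − 0.5037)/0.0407 = -0.0543/0.0407 = -1.33.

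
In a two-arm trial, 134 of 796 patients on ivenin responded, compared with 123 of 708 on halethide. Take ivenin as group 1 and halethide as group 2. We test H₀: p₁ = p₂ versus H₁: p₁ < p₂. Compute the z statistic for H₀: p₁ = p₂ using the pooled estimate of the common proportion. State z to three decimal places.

p̂₁ = 134/796 = 0.16834, p̂₂ = 123/708 = 0.17373.
Pooled p̂ = (134+123)/(796+708) = 257/1504 = 0.17088.
SE = √(0.141678 × 0.00266871) = 0.01944.
z = (0.16834 − 0.17373)/0.01944 = -0.00539/0.01944 = -0.277.

z = -0.277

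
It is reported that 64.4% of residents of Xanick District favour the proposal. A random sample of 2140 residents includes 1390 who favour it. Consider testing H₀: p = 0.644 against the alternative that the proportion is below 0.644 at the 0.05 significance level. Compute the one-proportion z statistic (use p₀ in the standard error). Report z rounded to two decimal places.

z = 0.53

p̂ = 1390/2140 ≈ 0.6495.
Under H₀, SE = √(0.644·0.356/2140) = √(0.000107133) = 0.0104.
z = (0.6495 − 0.644)/0.0104 = 0.0055/0.0104 = 0.53.
p-value = P(Z < 0.535) ≈ 0.7035, so at α = 0.05 we fail to reject H₀.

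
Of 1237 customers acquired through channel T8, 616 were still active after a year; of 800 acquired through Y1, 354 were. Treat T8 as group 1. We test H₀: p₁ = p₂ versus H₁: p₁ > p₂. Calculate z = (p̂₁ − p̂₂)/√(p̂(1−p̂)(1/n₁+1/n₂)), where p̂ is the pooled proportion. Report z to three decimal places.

z = 2.448

p̂₁ = 616/1237 ≈ 0.49798, p̂₂ = 354/800 ≈ 0.44250.
Pooled p̂ = (616+354)/(1237+800) = 970/2037 = 0.47619.
SE = √(p̂(1−p̂)(1/n₁+1/n₂)) = √(0.47619·0.52381·0.00205841) = √(0.000513435) = 0.02266.
z = (0.49798 − 0.44250)/0.02266 = 0.05548/0.02266 = 2.448.
p-value = P(Z > 2.448) ≈ 0.0072.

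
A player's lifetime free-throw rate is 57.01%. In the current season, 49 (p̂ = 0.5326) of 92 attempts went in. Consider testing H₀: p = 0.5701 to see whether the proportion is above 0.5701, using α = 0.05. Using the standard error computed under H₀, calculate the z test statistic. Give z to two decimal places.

z = -0.73

p̂ = 49/92 = 0.5326.
Standard error under H₀: √(0.5701×0.4299/92) = 0.0516.
z = (0.5326 − 0.5701)/0.0516 = -0.0375/0.0516 = -0.73.
p-value = P(Z > -0.726) ≈ 0.7662. With α = 0.05, fail to reject H₀.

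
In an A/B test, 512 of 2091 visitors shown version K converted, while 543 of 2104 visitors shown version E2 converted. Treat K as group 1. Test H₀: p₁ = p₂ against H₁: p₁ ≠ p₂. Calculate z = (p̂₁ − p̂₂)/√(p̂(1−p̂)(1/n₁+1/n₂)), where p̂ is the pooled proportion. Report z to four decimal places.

p̂₁ = 512/2091 = 0.244859, p̂₂ = 543/2104 = 0.258080.
Pooled p̂ = (512+543)/(2091+2104) = 1055/4195 = 0.251490.
SE = √(0.188243 × 0.000953525) = 0.013398.
z = (0.244859 − 0.258080)/0.013398 = -0.013221/0.013398 = -0.9868.

z = -0.9868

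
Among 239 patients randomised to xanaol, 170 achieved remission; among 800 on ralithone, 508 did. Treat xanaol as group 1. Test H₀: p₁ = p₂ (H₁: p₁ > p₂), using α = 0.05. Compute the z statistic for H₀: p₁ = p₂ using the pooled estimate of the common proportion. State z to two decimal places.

p̂₁ = 170/239 = 0.7113, p̂₂ = 508/800 = 0.6350.
Pooled p̂ = (170+508)/(239+800) = 678/1039 = 0.6526.
SE = √(0.226728 × 0.0054341) = 0.0351.
z = (0.7113 − 0.6350)/0.0351 = 0.0763/0.0351 = 2.17.
p-value = P(Z > 2.174) ≈ 0.0149. With α = 0.05, reject H₀.

z = 2.17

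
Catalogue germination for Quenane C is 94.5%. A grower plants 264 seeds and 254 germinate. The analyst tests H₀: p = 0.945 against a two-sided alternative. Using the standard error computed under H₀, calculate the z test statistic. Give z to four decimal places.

z = 1.2202

p̂ = 254/264 ≈ 0.962121.
SE = √(p₀(1−p₀)/n) = √(0.051975/264) = 0.014031.
z = (0.962121 − 0.945)/0.014031 = 0.017121/0.014031 = 1.2202.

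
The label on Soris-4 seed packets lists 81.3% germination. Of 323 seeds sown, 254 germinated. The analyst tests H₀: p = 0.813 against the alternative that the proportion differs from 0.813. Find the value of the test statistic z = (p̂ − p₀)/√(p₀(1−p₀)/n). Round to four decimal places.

z = -1.2271

p̂ = 254/323 = 0.786378.
Under H₀, SE = √(0.813·0.187/323) = √(0.000470684) = 0.021695.
z = (0.786378 − 0.813)/0.021695 = -0.026622/0.021695 = -1.2271.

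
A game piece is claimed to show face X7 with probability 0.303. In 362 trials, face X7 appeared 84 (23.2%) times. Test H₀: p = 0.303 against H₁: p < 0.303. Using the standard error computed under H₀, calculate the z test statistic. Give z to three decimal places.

z = -2.938

p̂ = 84/362 = 0.23204.
SE = √(p₀(1−p₀)/n) = √(0.21119/362) = 0.02415.
z = (0.23204 − 0.303)/0.02415 = -0.07096/0.02415 = -2.938.
p-value = P(Z < -2.938) ≈ 0.0017.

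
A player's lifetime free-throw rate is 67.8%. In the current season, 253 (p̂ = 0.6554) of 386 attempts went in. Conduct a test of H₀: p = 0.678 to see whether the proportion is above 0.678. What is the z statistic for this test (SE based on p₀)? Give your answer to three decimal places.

p̂ = 253/386 ≈ 0.65544.
SE = √(p₀(1−p₀)/n) = √(0.21832/386) = 0.02378.
z = (0.65544 − 0.678)/0.02378 = -0.02256/0.02378 = -0.949.
p-value = P(Z > -0.949) ≈ 0.8286.

z = -0.949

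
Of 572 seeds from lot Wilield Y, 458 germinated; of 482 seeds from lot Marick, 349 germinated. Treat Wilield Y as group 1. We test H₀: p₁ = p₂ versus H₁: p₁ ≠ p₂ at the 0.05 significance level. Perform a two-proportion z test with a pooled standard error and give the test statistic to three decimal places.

p̂₁ = 458/572 = 0.80070, p̂₂ = 349/482 = 0.72407.
Pooled p̂ = (458+349)/(572+482) = 807/1054 = 0.76565.
SE = √(p̂(1−p̂)(1/n₁+1/n₂)) = √(0.76565·0.23435·0.00382294) = √(0.000685941) = 0.02619.
z = (0.80070 − 0.72407)/0.02619 = 0.07663/0.02619 = 2.926.
Two-sided p-value ≈ 2·Φ(−2.926) = 0.0034, so at α = 0.05 we reject H₀.

z = 2.926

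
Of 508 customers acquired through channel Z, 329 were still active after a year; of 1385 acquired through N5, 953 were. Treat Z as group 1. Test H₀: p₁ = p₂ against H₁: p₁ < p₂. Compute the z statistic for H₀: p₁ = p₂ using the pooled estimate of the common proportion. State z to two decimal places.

z = -1.67

p̂₁ = 329/508 = 0.6476, p̂₂ = 953/1385 = 0.6881.
Pooled p̂ = (329+953)/(508+1385) = 1282/1893 = 0.6772.
SE = √(p̂(1−p̂)(1/n₁+1/n₂)) = √(0.6772·0.3228·0.00269053) = √(0.000588119) = 0.0243.
z = (0.6476 − 0.6881)/0.0243 = -0.0405/0.0243 = -1.67.
p-value = P(Z < -1.668) ≈ 0.0477.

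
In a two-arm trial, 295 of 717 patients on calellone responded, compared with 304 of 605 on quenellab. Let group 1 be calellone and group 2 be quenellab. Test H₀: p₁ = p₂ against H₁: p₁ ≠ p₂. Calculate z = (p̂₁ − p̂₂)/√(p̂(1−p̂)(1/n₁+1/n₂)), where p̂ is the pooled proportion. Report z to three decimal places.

p̂₁ = 295/717 = 0.41144, p̂₂ = 304/605 = 0.50248.
Pooled p̂ = (295+304)/(717+605) = 599/1322 = 0.45310.
SE = √(0.247801 × 0.00304759) = 0.02748.
z = (0.41144 − 0.50248)/0.02748 = -0.09104/0.02748 = -3.313.

z = -3.313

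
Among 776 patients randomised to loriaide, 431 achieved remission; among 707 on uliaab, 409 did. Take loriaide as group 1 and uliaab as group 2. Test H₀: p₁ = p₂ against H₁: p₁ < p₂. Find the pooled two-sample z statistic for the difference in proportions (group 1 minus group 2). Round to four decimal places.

p̂₁ = 431/776 = 0.555412, p̂₂ = 409/707 = 0.578501.
Pooled p̂ = (431+409)/(776+707) = 840/1483 = 0.566419.
SE = √(p̂(1−p̂)(1/n₁+1/n₂)) = √(0.566419·0.433581·0.00270309) = √(0.000663847) = 0.025765.
z = (0.555412 − 0.578501)/0.025765 = -0.023089/0.025765 = -0.8961.
p-value = P(Z < -0.896) ≈ 0.1851.

z = -0.8961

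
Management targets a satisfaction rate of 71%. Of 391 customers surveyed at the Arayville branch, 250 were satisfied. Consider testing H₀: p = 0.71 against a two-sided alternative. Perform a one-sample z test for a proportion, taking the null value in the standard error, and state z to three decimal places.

p̂ = 250/391 ≈ 0.63939.
Under H₀, SE = √(0.71·0.29/391) = √(0.000526598) = 0.02295.
z = (0.63939 − 0.71)/0.02295 = -0.07061/0.02295 = -3.077.
Two-sided p-value ≈ 2·Φ(−3.077) = 0.0021.

z = -3.077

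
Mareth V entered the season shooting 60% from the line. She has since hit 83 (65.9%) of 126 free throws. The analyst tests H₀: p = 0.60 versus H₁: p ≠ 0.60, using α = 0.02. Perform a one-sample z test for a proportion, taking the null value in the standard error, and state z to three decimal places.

p̂ = 83/126 ≈ 0.65873.
Standard error under H₀: √(0.6×0.4/126) = 0.04364.
z = (0.65873 − 0.6)/0.04364 = 0.05873/0.04364 = 1.346.
Two-sided p-value ≈ 2·Φ(−1.346) = 0.1784; since p > α = 0.02, fail to reject H₀.

z = 1.346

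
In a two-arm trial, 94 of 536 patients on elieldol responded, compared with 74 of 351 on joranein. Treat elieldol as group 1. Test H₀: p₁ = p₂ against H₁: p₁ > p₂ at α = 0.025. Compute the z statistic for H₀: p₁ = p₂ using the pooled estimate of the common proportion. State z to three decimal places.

p̂₁ = 94/536 = 0.17537, p̂₂ = 74/351 = 0.21083.
Pooled p̂ = (94+74)/(536+351) = 168/887 = 0.18940.
SE = √(0.153529 × 0.00471467) = 0.02690.
z = (0.17537 − 0.21083)/0.02690 = -0.03546/0.02690 = -1.318.
p-value = P(Z > -1.318) ≈ 0.9062. With α = 0.025, fail to reject H₀.

z = -1.318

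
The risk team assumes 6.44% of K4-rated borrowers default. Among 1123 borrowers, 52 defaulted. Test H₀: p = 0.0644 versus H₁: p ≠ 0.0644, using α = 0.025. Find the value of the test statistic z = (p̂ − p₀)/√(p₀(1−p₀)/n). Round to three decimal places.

z = -2.470

p̂ = 52/1123 = 0.046305.
Under H₀, SE = √(0.0644·0.9356/1123) = √(5.36533e-05) = 0.007325.
z = (0.046305 − 0.0644)/0.007325 = -0.018095/0.007325 = -2.470.
Two-sided p-value ≈ 2·Φ(−2.470) = 0.0135, so at α = 0.025 we reject H₀.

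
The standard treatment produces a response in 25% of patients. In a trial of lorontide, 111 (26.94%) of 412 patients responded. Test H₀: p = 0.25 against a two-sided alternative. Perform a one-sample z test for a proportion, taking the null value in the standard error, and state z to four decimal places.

z = 0.9102

p̂ = 111/412 = 0.269417.
SE = √(p₀(1−p₀)/n) = √(0.1875/412) = 0.021333.
z = (0.269417 − 0.25)/0.021333 = 0.019417/0.021333 = 0.9102.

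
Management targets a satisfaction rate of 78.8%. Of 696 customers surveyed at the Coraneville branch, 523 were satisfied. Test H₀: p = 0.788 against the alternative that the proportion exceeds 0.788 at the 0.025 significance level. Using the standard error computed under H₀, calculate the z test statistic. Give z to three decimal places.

p̂ = 523/696 = 0.75144.
Under H₀, SE = √(0.788·0.212/696) = √(0.000240023) = 0.01549.
z = (0.75144 − 0.788)/0.01549 = -0.03656/0.01549 = -2.360.
p-value = P(Z > -2.360) ≈ 0.9909; since p > α = 0.025, fail to reject H₀.

z = -2.360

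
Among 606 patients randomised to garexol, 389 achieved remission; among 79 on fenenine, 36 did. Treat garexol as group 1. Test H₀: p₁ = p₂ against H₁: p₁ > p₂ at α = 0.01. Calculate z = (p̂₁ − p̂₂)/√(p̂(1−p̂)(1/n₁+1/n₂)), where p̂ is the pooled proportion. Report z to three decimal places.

z = 3.208

p̂₁ = 389/606 = 0.64191, p̂₂ = 36/79 = 0.45570.
Pooled p̂ = (389+36)/(606+79) = 425/685 = 0.62044.
SE = √(p̂(1−p̂)(1/n₁+1/n₂)) = √(0.62044·0.37956·0.0143084) = √(0.00336955) = 0.05805.
z = (0.64191 − 0.45570)/0.05805 = 0.18621/0.05805 = 3.208.
p-value = P(Z > 3.208) ≈ 0.0007, so at α = 0.01 we reject H₀.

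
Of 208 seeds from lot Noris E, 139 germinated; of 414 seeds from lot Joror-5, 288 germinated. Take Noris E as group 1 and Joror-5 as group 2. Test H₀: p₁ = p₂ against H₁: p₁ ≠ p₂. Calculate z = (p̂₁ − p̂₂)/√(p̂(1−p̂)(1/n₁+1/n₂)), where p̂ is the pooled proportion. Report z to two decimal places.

p̂₁ = 139/208 ≈ 0.66827, p̂₂ = 288/414 ≈ 0.69565.
Pooled p̂ = (139+288)/(208+414) = 427/622 = 0.68650.
SE = √(0.21522 × 0.00722315) = 0.03943.
z = (0.66827 − 0.69565)/0.03943 = -0.02738/0.03943 = -0.69.

z = -0.69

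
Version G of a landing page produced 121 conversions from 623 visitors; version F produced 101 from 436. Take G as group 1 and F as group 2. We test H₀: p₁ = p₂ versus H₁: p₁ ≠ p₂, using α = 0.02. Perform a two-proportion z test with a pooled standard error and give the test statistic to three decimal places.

z = -1.473

p̂₁ = 121/623 = 0.194222, p̂₂ = 101/436 = 0.231651.
Pooled p̂ = (121+101)/(623+436) = 222/1059 = 0.209632.
SE = √(p̂(1−p̂)(1/n₁+1/n₂)) = √(0.209632·0.790368·0.00389871) = √(0.000645963) = 0.025416.
z = (0.194222 − 0.231651)/0.025416 = -0.037429/0.025416 = -1.473.
p-value = 2·P(Z > 1.473) ≈ 0.1408, so at α = 0.02 we fail to reject H₀.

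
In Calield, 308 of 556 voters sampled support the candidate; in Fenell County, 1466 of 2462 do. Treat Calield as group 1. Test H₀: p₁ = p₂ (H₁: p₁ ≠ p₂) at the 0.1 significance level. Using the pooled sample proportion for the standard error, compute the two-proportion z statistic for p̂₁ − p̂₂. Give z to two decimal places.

z = -1.80

p̂₁ = 308/556 = 0.5540, p̂₂ = 1466/2462 = 0.5955.
Pooled p̂ = (308+1466)/(556+2462) = 1774/3018 = 0.5878.
SE = √(0.24229 × 0.00220473) = 0.0231.
z = (0.5540 − 0.5955)/0.0231 = -0.0415/0.0231 = -1.80.
Two-sided p-value ≈ 2·Φ(−1.795) = 0.0726; since p < α = 0.1, reject H₀.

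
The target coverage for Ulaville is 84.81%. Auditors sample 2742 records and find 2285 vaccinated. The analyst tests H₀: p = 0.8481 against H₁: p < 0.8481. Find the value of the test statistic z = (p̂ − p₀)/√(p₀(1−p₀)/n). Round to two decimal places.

z = -2.15

p̂ = 2285/2742 ≈ 0.833333.
Standard error under H₀: √(0.8481×0.1519/2742) = 0.006854.
z = (0.833333 − 0.8481)/0.006854 = -0.014767/0.006854 = -2.15.
p-value = P(Z < -2.154) ≈ 0.0156.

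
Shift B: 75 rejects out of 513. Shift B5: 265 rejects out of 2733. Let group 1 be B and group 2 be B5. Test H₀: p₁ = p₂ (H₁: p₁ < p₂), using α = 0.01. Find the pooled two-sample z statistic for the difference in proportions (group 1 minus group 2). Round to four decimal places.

p̂₁ = 75/513 = 0.1461988, p̂₂ = 265/2733 = 0.0969630.
Pooled p̂ = (75+265)/(513+2733) = 340/3246 = 0.1047443.
SE = √(p̂(1−p̂)(1/n₁+1/n₂)) = √(0.1047443·0.8952557·0.00231522) = √(0.000217105) = 0.0147345.
z = (0.1461988 − 0.0969630)/0.0147345 = 0.0492358/0.0147345 = 3.3415.
p-value = P(Z < 3.342) ≈ 0.9996; since p > α = 0.01, fail to reject H₀.

z = 3.3415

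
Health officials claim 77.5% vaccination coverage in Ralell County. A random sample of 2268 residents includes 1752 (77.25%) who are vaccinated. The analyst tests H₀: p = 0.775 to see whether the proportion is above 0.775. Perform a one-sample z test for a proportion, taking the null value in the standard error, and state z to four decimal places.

z = -0.2866

p̂ = 1752/2268 ≈ 0.772487.
Under H₀, SE = √(0.775·0.225/2268) = √(7.68849e-05) = 0.008768.
z = (0.772487 − 0.775)/0.008768 = -0.002513/0.008768 = -0.2866.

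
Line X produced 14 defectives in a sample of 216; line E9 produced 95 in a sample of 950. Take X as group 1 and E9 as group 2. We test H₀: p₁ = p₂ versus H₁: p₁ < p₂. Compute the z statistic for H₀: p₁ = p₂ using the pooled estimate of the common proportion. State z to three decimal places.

z = -1.603

p̂₁ = 14/216 = 0.064815, p̂₂ = 95/950 = 0.100000.
Pooled p̂ = (14+95)/(216+950) = 109/1166 = 0.093482.
SE = √(0.0847431 × 0.00568226) = 0.021944.
z = (0.064815 − 0.100000)/0.021944 = -0.035185/0.021944 = -1.603.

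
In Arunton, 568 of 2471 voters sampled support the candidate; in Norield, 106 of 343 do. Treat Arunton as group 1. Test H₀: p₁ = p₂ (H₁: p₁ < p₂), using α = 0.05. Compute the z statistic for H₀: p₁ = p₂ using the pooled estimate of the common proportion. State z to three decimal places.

p̂₁ = 568/2471 = 0.229866, p̂₂ = 106/343 = 0.309038.
Pooled p̂ = (568+106)/(2471+343) = 674/2814 = 0.239517.
SE = √(0.182148 × 0.00332015) = 0.024592.
z = (0.229866 − 0.309038)/0.024592 = -0.079172/0.024592 = -3.219.
p-value = P(Z < -3.219) ≈ 0.0006. With α = 0.05, reject H₀.

z = -3.219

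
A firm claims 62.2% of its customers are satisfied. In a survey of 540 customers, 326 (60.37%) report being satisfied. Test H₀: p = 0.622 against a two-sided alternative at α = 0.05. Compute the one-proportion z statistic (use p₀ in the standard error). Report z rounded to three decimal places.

z = -0.877

p̂ = 326/540 ≈ 0.60370.
Under H₀, SE = √(0.622·0.378/540) = √(0.0004354) = 0.02087.
z = (0.60370 − 0.622)/0.02087 = -0.01830/0.02087 = -0.877.
p-value = 2·P(Z > 0.877) ≈ 0.3806; since p > α = 0.05, fail to reject H₀.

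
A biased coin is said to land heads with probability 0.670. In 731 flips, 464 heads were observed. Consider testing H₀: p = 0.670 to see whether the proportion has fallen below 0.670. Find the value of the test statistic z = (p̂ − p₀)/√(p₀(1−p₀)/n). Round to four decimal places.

z = -2.0270

p̂ = 464/731 = 0.6347469.
Standard error under H₀: √(0.67×0.33/731) = 0.0173914.
z = (0.6347469 − 0.67)/0.0173914 = -0.0352531/0.0173914 = -2.0270.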